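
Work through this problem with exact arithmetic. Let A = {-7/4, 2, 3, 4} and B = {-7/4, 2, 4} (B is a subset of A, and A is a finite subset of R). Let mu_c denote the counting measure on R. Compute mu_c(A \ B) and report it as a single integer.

Counting measure assigns mu_c(E) = |E| (number of elements) when E is finite. For B subset A, A \ B is the set of elements of A not in B, so |A \ B| = |A| - |B|.
|A| = 4, |B| = 3, so mu_c(A \ B) = 4 - 3 = 1.

1


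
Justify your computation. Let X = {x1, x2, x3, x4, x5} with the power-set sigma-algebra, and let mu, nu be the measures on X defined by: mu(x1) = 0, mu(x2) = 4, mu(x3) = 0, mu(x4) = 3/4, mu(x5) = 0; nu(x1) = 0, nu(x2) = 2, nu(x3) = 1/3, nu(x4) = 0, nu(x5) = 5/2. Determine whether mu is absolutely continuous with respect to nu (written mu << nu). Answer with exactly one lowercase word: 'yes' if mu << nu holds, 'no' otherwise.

mu << nu means: every nu-null measurable set is also mu-null; equivalently, for every atom x, if nu({x}) = 0 then mu({x}) = 0.
Checking each atom:
  x1: nu = 0, mu = 0 -> consistent with mu << nu.
  x2: nu = 2 > 0 -> no constraint.
  x3: nu = 1/3 > 0 -> no constraint.
  x4: nu = 0, mu = 3/4 > 0 -> violates mu << nu.
  x5: nu = 5/2 > 0 -> no constraint.
The atom(s) x4 violate the condition (nu = 0 but mu > 0). Therefore mu is NOT absolutely continuous w.r.t. nu.

no


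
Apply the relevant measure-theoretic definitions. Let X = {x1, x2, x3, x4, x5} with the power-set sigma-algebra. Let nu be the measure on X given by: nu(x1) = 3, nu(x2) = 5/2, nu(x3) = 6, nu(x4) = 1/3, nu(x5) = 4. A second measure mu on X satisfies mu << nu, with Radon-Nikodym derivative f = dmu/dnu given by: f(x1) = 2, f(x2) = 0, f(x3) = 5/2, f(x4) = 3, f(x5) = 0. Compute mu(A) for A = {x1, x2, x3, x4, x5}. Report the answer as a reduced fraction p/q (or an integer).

By the defining property of the Radon-Nikodym derivative, for every measurable set A,
  mu(A) = integral_A f dnu.
Since nu is a discrete measure concentrated on the atoms of X, the integral over A reduces to the sum
  mu(A) = sum_{x in A} f(x) * nu({x}).
Computing each term:
  x1: f(x1) * nu(x1) = 2 * 3 = 6.
  x2: f(x2) * nu(x2) = 0 * 5/2 = 0.
  x3: f(x3) * nu(x3) = 5/2 * 6 = 15.
  x4: f(x4) * nu(x4) = 3 * 1/3 = 1.
  x5: f(x5) * nu(x5) = 0 * 4 = 0.
Summing: mu(A) = 6 + 0 + 15 + 1 + 0 = 22.

22


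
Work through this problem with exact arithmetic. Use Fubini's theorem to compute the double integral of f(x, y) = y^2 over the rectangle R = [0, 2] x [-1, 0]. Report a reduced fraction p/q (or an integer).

f(x, y) is a tensor product of a function of x and a function of y, and both factors are bounded continuous (hence Lebesgue integrable) on the rectangle, so Fubini's theorem applies:
  integral_R f d(m x m) = (integral_a1^b1 1 dx) * (integral_a2^b2 y^2 dy).
Inner integral in x: integral_{0}^{2} 1 dx = (2^1 - 0^1)/1
  = 2.
Inner integral in y: integral_{-1}^{0} y^2 dy = (0^3 - (-1)^3)/3
  = 1/3.
Product: (2) * (1/3) = 2/3.

2/3


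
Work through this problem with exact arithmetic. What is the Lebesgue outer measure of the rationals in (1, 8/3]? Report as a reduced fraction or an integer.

The set Q cap (1, 8/3] is countable (a subset of the countable set Q). Lebesgue outer measure of any countable set is 0: each singleton {q} has m*({q}) = 0, and by countable subadditivity m*(union_k {q_k}) <= sum_k m*({q_k}) = sum_k 0 = 0. The reverse inequality m*(E) >= 0 is automatic. So m*(Q cap (1, 8/3]) = 0.

0


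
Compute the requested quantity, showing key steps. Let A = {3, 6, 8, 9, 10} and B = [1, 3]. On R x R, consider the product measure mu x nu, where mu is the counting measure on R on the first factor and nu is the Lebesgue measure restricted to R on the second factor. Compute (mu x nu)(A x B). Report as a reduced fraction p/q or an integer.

For a measurable rectangle A x B, the product measure satisfies
  (mu x nu)(A x B) = mu(A) * nu(B).
  mu(A) = 5.
  nu(B) = 2.
  (mu x nu)(A x B) = 5 * 2 = 10.

10


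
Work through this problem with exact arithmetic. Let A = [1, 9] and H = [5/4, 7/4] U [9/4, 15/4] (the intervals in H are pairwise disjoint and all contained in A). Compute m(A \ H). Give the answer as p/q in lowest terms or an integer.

The ambient interval has length m(A) = 9 - 1 = 8.
Since the holes are disjoint and sit inside A, by finite additivity
  m(H) = sum_i (b_i - a_i), and m(A \ H) = m(A) - m(H).
Computing the hole measures:
  m(H_1) = 7/4 - 5/4 = 1/2.
  m(H_2) = 15/4 - 9/4 = 3/2.
Summed: m(H) = 1/2 + 3/2 = 2.
So m(A \ H) = 8 - 2 = 6.

6


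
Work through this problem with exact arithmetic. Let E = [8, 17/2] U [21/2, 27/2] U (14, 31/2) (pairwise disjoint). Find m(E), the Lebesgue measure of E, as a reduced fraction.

For pairwise disjoint intervals, m(union_i I_i) = sum_i m(I_i),
and m is invariant under swapping open/closed endpoints (single points have measure 0).
So m(E) = sum_i (b_i - a_i).
  I_1 has length 17/2 - 8 = 1/2.
  I_2 has length 27/2 - 21/2 = 3.
  I_3 has length 31/2 - 14 = 3/2.
Summing:
  m(E) = 1/2 + 3 + 3/2 = 5.

5


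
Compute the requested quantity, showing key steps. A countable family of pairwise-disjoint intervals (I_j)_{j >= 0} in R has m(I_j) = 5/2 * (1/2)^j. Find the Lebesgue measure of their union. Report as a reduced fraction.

By countable additivity of the Lebesgue measure on pairwise disjoint measurable sets,
  m(union_{j >= 0} I_j) = sum_{j >= 0} m(I_j) = sum_{j >= 0} a * r^j,
  with a = 5/2 and r = 1/2.
Since 0 < r = 1/2 < 1, the geometric series converges:
  sum_{j >= 0} a * r^j = a / (1 - r).
  = 5/2 / (1 - 1/2)
  = 5/2 / (1/2)
  = 5.

5


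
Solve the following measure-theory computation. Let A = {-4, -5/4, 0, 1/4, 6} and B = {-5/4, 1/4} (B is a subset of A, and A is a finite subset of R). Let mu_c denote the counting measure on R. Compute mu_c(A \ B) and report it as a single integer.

Counting measure assigns mu_c(E) = |E| (number of elements) when E is finite. For B subset A, A \ B is the set of elements of A not in B, so |A \ B| = |A| - |B|.
|A| = 5, |B| = 2, so mu_c(A \ B) = 5 - 2 = 3.

3


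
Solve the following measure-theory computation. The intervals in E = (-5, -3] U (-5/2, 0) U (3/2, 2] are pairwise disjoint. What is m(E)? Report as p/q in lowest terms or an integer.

For pairwise disjoint intervals, m(union_i I_i) = sum_i m(I_i),
and m is invariant under swapping open/closed endpoints (single points have measure 0).
So m(E) = sum_i (b_i - a_i).
  I_1 has length -3 - (-5) = 2.
  I_2 has length 0 - (-5/2) = 5/2.
  I_3 has length 2 - 3/2 = 1/2.
Summing:
  m(E) = 2 + 5/2 + 1/2 = 5.

5


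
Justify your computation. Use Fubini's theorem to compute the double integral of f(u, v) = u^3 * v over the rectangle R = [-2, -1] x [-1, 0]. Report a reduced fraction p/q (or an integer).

f(u, v) is a tensor product of a function of u and a function of v, and both factors are bounded continuous (hence Lebesgue integrable) on the rectangle, so Fubini's theorem applies:
  integral_R f d(m x m) = (integral_a1^b1 u^3 du) * (integral_a2^b2 v dv).
Inner integral in u: integral_{-2}^{-1} u^3 du = ((-1)^4 - (-2)^4)/4
  = -15/4.
Inner integral in v: integral_{-1}^{0} v dv = (0^2 - (-1)^2)/2
  = -1/2.
Product: (-15/4) * (-1/2) = 15/8.

15/8


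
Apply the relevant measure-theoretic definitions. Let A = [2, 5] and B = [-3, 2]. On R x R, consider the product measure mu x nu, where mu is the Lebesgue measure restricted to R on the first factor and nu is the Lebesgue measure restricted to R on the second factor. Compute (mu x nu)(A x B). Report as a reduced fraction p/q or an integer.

For a measurable rectangle A x B, the product measure satisfies
  (mu x nu)(A x B) = mu(A) * nu(B).
  mu(A) = 3.
  nu(B) = 5.
  (mu x nu)(A x B) = 3 * 5 = 15.

15


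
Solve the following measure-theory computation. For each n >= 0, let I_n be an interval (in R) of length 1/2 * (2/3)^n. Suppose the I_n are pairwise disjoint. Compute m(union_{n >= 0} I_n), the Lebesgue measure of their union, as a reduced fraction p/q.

By countable additivity of the Lebesgue measure on pairwise disjoint measurable sets,
  m(union_{n >= 0} I_n) = sum_{n >= 0} m(I_n) = sum_{n >= 0} a * r^n,
  with a = 1/2 and r = 2/3.
Since 0 < r = 2/3 < 1, the geometric series converges:
  sum_{n >= 0} a * r^n = a / (1 - r).
  = 1/2 / (1 - 2/3)
  = 1/2 / (1/3)
  = 3/2.

3/2


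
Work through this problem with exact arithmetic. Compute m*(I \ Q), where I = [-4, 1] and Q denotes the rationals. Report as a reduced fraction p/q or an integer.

The interval I = [-4, 1] has m(I) = 1 - (-4) = 5 (endpoints are measure-zero, so open/closed/half-open agree). Write I = (I cap Q) u (I \ Q). The rationals in I are countable, so m*(I cap Q) = 0 (cover each rational by intervals whose total length is arbitrarily small). By countable subadditivity m*(I) <= m*(I cap Q) + m*(I \ Q), hence m*(I \ Q) >= m(I) = 5. The reverse inequality m*(I \ Q) <= m*(I) = 5 is trivial since (I \ Q) is a subset of I. Therefore m*(I \ Q) = 5.

5


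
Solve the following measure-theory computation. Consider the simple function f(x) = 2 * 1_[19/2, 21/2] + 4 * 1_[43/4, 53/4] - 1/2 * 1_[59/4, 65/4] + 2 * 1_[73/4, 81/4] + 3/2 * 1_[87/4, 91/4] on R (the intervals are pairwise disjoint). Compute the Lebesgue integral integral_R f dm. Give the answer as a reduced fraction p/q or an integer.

For a simple function f = sum_i c_i * 1_{A_i} with disjoint A_i,
  integral f dm = sum_i c_i * m(A_i).
Lengths of the A_i:
  m(A_1) = 21/2 - 19/2 = 1.
  m(A_2) = 53/4 - 43/4 = 5/2.
  m(A_3) = 65/4 - 59/4 = 3/2.
  m(A_4) = 81/4 - 73/4 = 2.
  m(A_5) = 91/4 - 87/4 = 1.
Contributions c_i * m(A_i):
  (2) * (1) = 2.
  (4) * (5/2) = 10.
  (-1/2) * (3/2) = -3/4.
  (2) * (2) = 4.
  (3/2) * (1) = 3/2.
Total: 2 + 10 - 3/4 + 4 + 3/2 = 67/4.

67/4


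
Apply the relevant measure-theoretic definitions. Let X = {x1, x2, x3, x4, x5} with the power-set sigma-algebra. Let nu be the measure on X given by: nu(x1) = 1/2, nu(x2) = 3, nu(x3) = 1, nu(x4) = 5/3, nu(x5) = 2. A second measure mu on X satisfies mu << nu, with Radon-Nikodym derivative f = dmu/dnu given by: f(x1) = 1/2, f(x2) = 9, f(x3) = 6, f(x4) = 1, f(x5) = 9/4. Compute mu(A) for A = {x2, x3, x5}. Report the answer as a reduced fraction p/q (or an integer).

By the defining property of the Radon-Nikodym derivative, for every measurable set A,
  mu(A) = integral_A f dnu.
Since nu is a discrete measure concentrated on the atoms of X, the integral over A reduces to the sum
  mu(A) = sum_{x in A} f(x) * nu({x}).
Computing each term:
  x2: f(x2) * nu(x2) = 9 * 3 = 27.
  x3: f(x3) * nu(x3) = 6 * 1 = 6.
  x5: f(x5) * nu(x5) = 9/4 * 2 = 9/2.
Summing: mu(A) = 27 + 6 + 9/2 = 75/2.

75/2


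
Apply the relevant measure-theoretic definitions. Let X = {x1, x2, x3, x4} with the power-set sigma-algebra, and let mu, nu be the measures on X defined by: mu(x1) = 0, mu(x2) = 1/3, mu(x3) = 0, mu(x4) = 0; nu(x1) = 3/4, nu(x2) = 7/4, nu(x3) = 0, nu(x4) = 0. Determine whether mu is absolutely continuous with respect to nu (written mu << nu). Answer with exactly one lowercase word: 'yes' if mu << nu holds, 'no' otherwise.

mu << nu means: every nu-null measurable set is also mu-null; equivalently, for every atom x, if nu({x}) = 0 then mu({x}) = 0.
Checking each atom:
  x1: nu = 3/4 > 0 -> no constraint.
  x2: nu = 7/4 > 0 -> no constraint.
  x3: nu = 0, mu = 0 -> consistent with mu << nu.
  x4: nu = 0, mu = 0 -> consistent with mu << nu.
No atom violates the condition. Therefore mu << nu.

yes


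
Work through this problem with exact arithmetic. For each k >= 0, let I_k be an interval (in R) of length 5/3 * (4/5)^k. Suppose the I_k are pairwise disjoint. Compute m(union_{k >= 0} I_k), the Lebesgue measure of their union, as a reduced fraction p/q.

By countable additivity of the Lebesgue measure on pairwise disjoint measurable sets,
  m(union_{k >= 0} I_k) = sum_{k >= 0} m(I_k) = sum_{k >= 0} a * r^k,
  with a = 5/3 and r = 4/5.
Since 0 < r = 4/5 < 1, the geometric series converges:
  sum_{k >= 0} a * r^k = a / (1 - r).
  = 5/3 / (1 - 4/5)
  = 5/3 / (1/5)
  = 25/3.

25/3


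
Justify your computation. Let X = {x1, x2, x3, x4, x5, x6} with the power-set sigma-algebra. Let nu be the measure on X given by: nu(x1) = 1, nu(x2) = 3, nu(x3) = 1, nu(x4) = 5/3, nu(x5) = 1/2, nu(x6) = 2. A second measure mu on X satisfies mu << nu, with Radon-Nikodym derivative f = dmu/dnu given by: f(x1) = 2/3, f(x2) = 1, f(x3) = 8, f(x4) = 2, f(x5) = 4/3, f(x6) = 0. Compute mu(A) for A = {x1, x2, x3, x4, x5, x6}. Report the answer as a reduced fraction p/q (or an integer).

By the defining property of the Radon-Nikodym derivative, for every measurable set A,
  mu(A) = integral_A f dnu.
Since nu is a discrete measure concentrated on the atoms of X, the integral over A reduces to the sum
  mu(A) = sum_{x in A} f(x) * nu({x}).
Computing each term:
  x1: f(x1) * nu(x1) = 2/3 * 1 = 2/3.
  x2: f(x2) * nu(x2) = 1 * 3 = 3.
  x3: f(x3) * nu(x3) = 8 * 1 = 8.
  x4: f(x4) * nu(x4) = 2 * 5/3 = 10/3.
  x5: f(x5) * nu(x5) = 4/3 * 1/2 = 2/3.
  x6: f(x6) * nu(x6) = 0 * 2 = 0.
Summing: mu(A) = 2/3 + 3 + 8 + 10/3 + 2/3 + 0 = 47/3.

47/3


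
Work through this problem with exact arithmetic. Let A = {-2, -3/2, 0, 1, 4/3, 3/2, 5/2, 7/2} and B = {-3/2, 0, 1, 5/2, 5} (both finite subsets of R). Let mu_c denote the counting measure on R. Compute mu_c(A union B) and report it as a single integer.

Counting measure on a finite set equals cardinality. By inclusion-exclusion, |A union B| = |A| + |B| - |A cap B|.
|A| = 8, |B| = 5, |A cap B| = 4.
So mu_c(A union B) = 8 + 5 - 4 = 9.

9


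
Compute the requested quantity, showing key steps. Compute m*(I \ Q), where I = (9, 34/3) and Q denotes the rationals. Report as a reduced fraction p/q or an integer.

The interval I = (9, 34/3) has m(I) = 34/3 - 9 = 7/3 (endpoints are measure-zero, so open/closed/half-open agree). Write I = (I cap Q) u (I \ Q). The rationals in I are countable, so m*(I cap Q) = 0 (cover each rational by intervals whose total length is arbitrarily small). By countable subadditivity m*(I) <= m*(I cap Q) + m*(I \ Q), hence m*(I \ Q) >= m(I) = 7/3. The reverse inequality m*(I \ Q) <= m*(I) = 7/3 is trivial since (I \ Q) is a subset of I. Therefore m*(I \ Q) = 7/3.

7/3


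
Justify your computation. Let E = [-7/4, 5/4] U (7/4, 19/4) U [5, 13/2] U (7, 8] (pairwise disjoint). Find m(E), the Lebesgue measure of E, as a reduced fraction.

For pairwise disjoint intervals, m(union_i I_i) = sum_i m(I_i),
and m is invariant under swapping open/closed endpoints (single points have measure 0).
So m(E) = sum_i (b_i - a_i).
  I_1 has length 5/4 - (-7/4) = 3.
  I_2 has length 19/4 - 7/4 = 3.
  I_3 has length 13/2 - 5 = 3/2.
  I_4 has length 8 - 7 = 1.
Summing:
  m(E) = 3 + 3 + 3/2 + 1 = 17/2.

17/2


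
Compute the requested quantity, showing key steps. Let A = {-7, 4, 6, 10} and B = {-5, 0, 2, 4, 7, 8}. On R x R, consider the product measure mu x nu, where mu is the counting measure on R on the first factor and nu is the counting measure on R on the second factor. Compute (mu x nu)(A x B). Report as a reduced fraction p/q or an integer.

For a measurable rectangle A x B, the product measure satisfies
  (mu x nu)(A x B) = mu(A) * nu(B).
  mu(A) = 4.
  nu(B) = 6.
  (mu x nu)(A x B) = 4 * 6 = 24.

24


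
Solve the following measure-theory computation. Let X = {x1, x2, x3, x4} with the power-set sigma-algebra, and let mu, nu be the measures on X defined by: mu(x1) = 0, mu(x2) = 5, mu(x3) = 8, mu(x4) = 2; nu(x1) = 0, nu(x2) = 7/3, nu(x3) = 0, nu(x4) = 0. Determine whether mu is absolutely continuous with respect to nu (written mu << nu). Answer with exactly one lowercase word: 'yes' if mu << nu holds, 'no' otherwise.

mu << nu means: every nu-null measurable set is also mu-null; equivalently, for every atom x, if nu({x}) = 0 then mu({x}) = 0.
Checking each atom:
  x1: nu = 0, mu = 0 -> consistent with mu << nu.
  x2: nu = 7/3 > 0 -> no constraint.
  x3: nu = 0, mu = 8 > 0 -> violates mu << nu.
  x4: nu = 0, mu = 2 > 0 -> violates mu << nu.
The atom(s) x3, x4 violate the condition (nu = 0 but mu > 0). Therefore mu is NOT absolutely continuous w.r.t. nu.

no


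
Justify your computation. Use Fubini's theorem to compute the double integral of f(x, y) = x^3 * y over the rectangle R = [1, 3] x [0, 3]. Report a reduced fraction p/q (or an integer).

f(x, y) is a tensor product of a function of x and a function of y, and both factors are bounded continuous (hence Lebesgue integrable) on the rectangle, so Fubini's theorem applies:
  integral_R f d(m x m) = (integral_a1^b1 x^3 dx) * (integral_a2^b2 y dy).
Inner integral in x: integral_{1}^{3} x^3 dx = (3^4 - 1^4)/4
  = 20.
Inner integral in y: integral_{0}^{3} y dy = (3^2 - 0^2)/2
  = 9/2.
Product: (20) * (9/2) = 90.

90


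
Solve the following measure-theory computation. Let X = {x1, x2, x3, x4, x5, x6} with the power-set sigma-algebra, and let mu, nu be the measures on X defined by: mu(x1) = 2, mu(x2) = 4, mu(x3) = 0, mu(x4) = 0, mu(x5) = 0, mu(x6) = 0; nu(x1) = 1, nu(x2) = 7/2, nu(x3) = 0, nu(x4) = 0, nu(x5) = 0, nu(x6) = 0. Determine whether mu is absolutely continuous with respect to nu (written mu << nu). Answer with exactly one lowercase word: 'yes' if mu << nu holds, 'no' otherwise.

mu << nu means: every nu-null measurable set is also mu-null; equivalently, for every atom x, if nu({x}) = 0 then mu({x}) = 0.
Checking each atom:
  x1: nu = 1 > 0 -> no constraint.
  x2: nu = 7/2 > 0 -> no constraint.
  x3: nu = 0, mu = 0 -> consistent with mu << nu.
  x4: nu = 0, mu = 0 -> consistent with mu << nu.
  x5: nu = 0, mu = 0 -> consistent with mu << nu.
  x6: nu = 0, mu = 0 -> consistent with mu << nu.
No atom violates the condition. Therefore mu << nu.

yes


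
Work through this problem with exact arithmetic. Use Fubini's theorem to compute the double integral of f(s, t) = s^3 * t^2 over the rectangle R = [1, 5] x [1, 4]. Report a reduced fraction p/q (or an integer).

f(s, t) is a tensor product of a function of s and a function of t, and both factors are bounded continuous (hence Lebesgue integrable) on the rectangle, so Fubini's theorem applies:
  integral_R f d(m x m) = (integral_a1^b1 s^3 ds) * (integral_a2^b2 t^2 dt).
Inner integral in s: integral_{1}^{5} s^3 ds = (5^4 - 1^4)/4
  = 156.
Inner integral in t: integral_{1}^{4} t^2 dt = (4^3 - 1^3)/3
  = 21.
Product: (156) * (21) = 3276.

3276


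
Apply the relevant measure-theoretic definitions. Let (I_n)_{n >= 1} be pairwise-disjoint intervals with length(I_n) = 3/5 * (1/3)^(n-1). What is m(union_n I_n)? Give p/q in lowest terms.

By countable additivity of the Lebesgue measure on pairwise disjoint measurable sets,
  m(union_{n >= 1} I_n) = sum_{n >= 1} m(I_n) = sum_{n >= 1} a * r^(n-1),
  with a = 3/5 and r = 1/3.
Since 0 < r = 1/3 < 1, the geometric series converges:
  sum_{n >= 1} a * r^(n-1) = a / (1 - r).
  = 3/5 / (1 - 1/3)
  = 3/5 / (2/3)
  = 9/10.

9/10


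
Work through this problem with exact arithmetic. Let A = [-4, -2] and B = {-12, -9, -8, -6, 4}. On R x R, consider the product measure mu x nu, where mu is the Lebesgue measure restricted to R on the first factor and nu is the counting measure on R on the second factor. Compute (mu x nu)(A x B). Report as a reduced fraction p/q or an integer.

For a measurable rectangle A x B, the product measure satisfies
  (mu x nu)(A x B) = mu(A) * nu(B).
  mu(A) = 2.
  nu(B) = 5.
  (mu x nu)(A x B) = 2 * 5 = 10.

10


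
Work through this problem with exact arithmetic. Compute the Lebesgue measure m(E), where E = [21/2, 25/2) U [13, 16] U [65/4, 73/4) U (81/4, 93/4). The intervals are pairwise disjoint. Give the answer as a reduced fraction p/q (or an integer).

For pairwise disjoint intervals, m(union_i I_i) = sum_i m(I_i),
and m is invariant under swapping open/closed endpoints (single points have measure 0).
So m(E) = sum_i (b_i - a_i).
  I_1 has length 25/2 - 21/2 = 2.
  I_2 has length 16 - 13 = 3.
  I_3 has length 73/4 - 65/4 = 2.
  I_4 has length 93/4 - 81/4 = 3.
Summing:
  m(E) = 2 + 3 + 2 + 3 = 10.

10


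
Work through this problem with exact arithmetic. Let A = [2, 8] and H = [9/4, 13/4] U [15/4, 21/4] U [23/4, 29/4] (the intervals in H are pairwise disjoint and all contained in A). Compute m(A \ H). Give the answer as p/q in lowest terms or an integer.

The ambient interval has length m(A) = 8 - 2 = 6.
Since the holes are disjoint and sit inside A, by finite additivity
  m(H) = sum_i (b_i - a_i), and m(A \ H) = m(A) - m(H).
Computing the hole measures:
  m(H_1) = 13/4 - 9/4 = 1.
  m(H_2) = 21/4 - 15/4 = 3/2.
  m(H_3) = 29/4 - 23/4 = 3/2.
Summed: m(H) = 1 + 3/2 + 3/2 = 4.
So m(A \ H) = 6 - 4 = 2.

2


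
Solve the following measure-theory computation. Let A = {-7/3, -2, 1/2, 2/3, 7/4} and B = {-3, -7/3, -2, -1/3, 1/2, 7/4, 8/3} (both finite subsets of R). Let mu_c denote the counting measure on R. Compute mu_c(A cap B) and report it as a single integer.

Counting measure on a finite set equals cardinality. mu_c(A cap B) = |A cap B| (elements appearing in both).
Enumerating the elements of A that also lie in B gives 4 element(s).
So mu_c(A cap B) = 4.

4


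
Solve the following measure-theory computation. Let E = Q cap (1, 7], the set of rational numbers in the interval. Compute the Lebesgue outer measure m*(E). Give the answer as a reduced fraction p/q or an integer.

E = Q cap (1, 7] is a subset of Q, which is countable. Enumerate Q = {q_1, q_2, ...}; for any eps > 0, cover q_k by the open interval (q_k - eps/2^(k+1), q_k + eps/2^(k+1)), of length eps/2^k. The total cover length is sum_{k>=1} eps/2^k = eps. Hence m*(E) <= m*(Q) <= eps for every eps > 0, and since outer measure is non-negative, m*(E) = 0.

0


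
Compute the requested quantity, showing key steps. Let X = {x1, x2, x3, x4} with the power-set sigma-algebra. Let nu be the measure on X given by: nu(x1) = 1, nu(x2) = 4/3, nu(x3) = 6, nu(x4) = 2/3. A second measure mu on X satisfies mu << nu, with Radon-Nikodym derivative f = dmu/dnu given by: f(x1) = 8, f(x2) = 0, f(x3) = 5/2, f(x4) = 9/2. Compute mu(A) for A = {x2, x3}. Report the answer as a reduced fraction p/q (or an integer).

By the defining property of the Radon-Nikodym derivative, for every measurable set A,
  mu(A) = integral_A f dnu.
Since nu is a discrete measure concentrated on the atoms of X, the integral over A reduces to the sum
  mu(A) = sum_{x in A} f(x) * nu({x}).
Computing each term:
  x2: f(x2) * nu(x2) = 0 * 4/3 = 0.
  x3: f(x3) * nu(x3) = 5/2 * 6 = 15.
Summing: mu(A) = 0 + 15 = 15.

15


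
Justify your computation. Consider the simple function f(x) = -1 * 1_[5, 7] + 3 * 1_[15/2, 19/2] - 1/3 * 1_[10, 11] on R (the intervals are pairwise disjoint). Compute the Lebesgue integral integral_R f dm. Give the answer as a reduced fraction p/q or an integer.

For a simple function f = sum_i c_i * 1_{A_i} with disjoint A_i,
  integral f dm = sum_i c_i * m(A_i).
Lengths of the A_i:
  m(A_1) = 7 - 5 = 2.
  m(A_2) = 19/2 - 15/2 = 2.
  m(A_3) = 11 - 10 = 1.
Contributions c_i * m(A_i):
  (-1) * (2) = -2.
  (3) * (2) = 6.
  (-1/3) * (1) = -1/3.
Total: -2 + 6 - 1/3 = 11/3.

11/3


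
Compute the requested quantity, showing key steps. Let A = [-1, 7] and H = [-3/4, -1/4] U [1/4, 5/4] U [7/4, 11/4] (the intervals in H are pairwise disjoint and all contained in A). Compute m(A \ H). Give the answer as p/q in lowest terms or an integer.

The ambient interval has length m(A) = 7 - (-1) = 8.
Since the holes are disjoint and sit inside A, by finite additivity
  m(H) = sum_i (b_i - a_i), and m(A \ H) = m(A) - m(H).
Computing the hole measures:
  m(H_1) = -1/4 - (-3/4) = 1/2.
  m(H_2) = 5/4 - 1/4 = 1.
  m(H_3) = 11/4 - 7/4 = 1.
Summed: m(H) = 1/2 + 1 + 1 = 5/2.
So m(A \ H) = 8 - 5/2 = 11/2.

11/2


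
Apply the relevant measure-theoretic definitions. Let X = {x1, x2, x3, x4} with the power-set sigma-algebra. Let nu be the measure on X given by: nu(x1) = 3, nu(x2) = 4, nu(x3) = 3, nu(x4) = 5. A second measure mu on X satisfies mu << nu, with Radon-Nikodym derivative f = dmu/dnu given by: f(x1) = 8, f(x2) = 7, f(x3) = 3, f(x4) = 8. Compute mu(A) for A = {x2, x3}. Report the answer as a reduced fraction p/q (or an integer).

By the defining property of the Radon-Nikodym derivative, for every measurable set A,
  mu(A) = integral_A f dnu.
Since nu is a discrete measure concentrated on the atoms of X, the integral over A reduces to the sum
  mu(A) = sum_{x in A} f(x) * nu({x}).
Computing each term:
  x2: f(x2) * nu(x2) = 7 * 4 = 28.
  x3: f(x3) * nu(x3) = 3 * 3 = 9.
Summing: mu(A) = 28 + 9 = 37.

37


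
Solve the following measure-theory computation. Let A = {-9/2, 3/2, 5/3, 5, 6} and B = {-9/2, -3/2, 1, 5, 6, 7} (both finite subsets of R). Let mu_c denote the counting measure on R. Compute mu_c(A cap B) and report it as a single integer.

Counting measure on a finite set equals cardinality. mu_c(A cap B) = |A cap B| (elements appearing in both).
Enumerating the elements of A that also lie in B gives 3 element(s).
So mu_c(A cap B) = 3.

3


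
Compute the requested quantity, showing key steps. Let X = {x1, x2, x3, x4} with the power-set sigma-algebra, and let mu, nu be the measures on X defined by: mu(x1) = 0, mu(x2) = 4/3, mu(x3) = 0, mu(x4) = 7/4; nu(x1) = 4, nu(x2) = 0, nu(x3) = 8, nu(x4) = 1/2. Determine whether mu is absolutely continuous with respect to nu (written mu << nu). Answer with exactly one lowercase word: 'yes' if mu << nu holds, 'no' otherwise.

mu << nu means: every nu-null measurable set is also mu-null; equivalently, for every atom x, if nu({x}) = 0 then mu({x}) = 0.
Checking each atom:
  x1: nu = 4 > 0 -> no constraint.
  x2: nu = 0, mu = 4/3 > 0 -> violates mu << nu.
  x3: nu = 8 > 0 -> no constraint.
  x4: nu = 1/2 > 0 -> no constraint.
The atom(s) x2 violate the condition (nu = 0 but mu > 0). Therefore mu is NOT absolutely continuous w.r.t. nu.

no


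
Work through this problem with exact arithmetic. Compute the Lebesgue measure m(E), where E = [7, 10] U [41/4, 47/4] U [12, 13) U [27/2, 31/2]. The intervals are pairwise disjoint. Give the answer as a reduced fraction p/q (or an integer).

For pairwise disjoint intervals, m(union_i I_i) = sum_i m(I_i),
and m is invariant under swapping open/closed endpoints (single points have measure 0).
So m(E) = sum_i (b_i - a_i).
  I_1 has length 10 - 7 = 3.
  I_2 has length 47/4 - 41/4 = 3/2.
  I_3 has length 13 - 12 = 1.
  I_4 has length 31/2 - 27/2 = 2.
Summing:
  m(E) = 3 + 3/2 + 1 + 2 = 15/2.

15/2


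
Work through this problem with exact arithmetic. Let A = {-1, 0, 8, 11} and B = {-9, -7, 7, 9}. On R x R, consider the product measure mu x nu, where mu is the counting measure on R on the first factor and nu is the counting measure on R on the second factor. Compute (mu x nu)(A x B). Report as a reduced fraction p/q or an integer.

For a measurable rectangle A x B, the product measure satisfies
  (mu x nu)(A x B) = mu(A) * nu(B).
  mu(A) = 4.
  nu(B) = 4.
  (mu x nu)(A x B) = 4 * 4 = 16.

16


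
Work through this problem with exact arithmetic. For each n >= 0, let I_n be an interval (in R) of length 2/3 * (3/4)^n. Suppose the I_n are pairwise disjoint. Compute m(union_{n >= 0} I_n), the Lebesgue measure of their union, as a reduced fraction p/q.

By countable additivity of the Lebesgue measure on pairwise disjoint measurable sets,
  m(union_{n >= 0} I_n) = sum_{n >= 0} m(I_n) = sum_{n >= 0} a * r^n,
  with a = 2/3 and r = 3/4.
Since 0 < r = 3/4 < 1, the geometric series converges:
  sum_{n >= 0} a * r^n = a / (1 - r).
  = 2/3 / (1 - 3/4)
  = 2/3 / (1/4)
  = 8/3.

8/3


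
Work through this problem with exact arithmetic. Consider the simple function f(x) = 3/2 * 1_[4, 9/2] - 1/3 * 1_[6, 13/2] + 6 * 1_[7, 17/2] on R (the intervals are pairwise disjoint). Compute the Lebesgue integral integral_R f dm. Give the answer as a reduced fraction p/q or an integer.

For a simple function f = sum_i c_i * 1_{A_i} with disjoint A_i,
  integral f dm = sum_i c_i * m(A_i).
Lengths of the A_i:
  m(A_1) = 9/2 - 4 = 1/2.
  m(A_2) = 13/2 - 6 = 1/2.
  m(A_3) = 17/2 - 7 = 3/2.
Contributions c_i * m(A_i):
  (3/2) * (1/2) = 3/4.
  (-1/3) * (1/2) = -1/6.
  (6) * (3/2) = 9.
Total: 3/4 - 1/6 + 9 = 115/12.

115/12


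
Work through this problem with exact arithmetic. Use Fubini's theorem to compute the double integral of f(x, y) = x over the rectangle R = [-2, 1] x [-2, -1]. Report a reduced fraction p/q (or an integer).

f(x, y) is a tensor product of a function of x and a function of y, and both factors are bounded continuous (hence Lebesgue integrable) on the rectangle, so Fubini's theorem applies:
  integral_R f d(m x m) = (integral_a1^b1 x dx) * (integral_a2^b2 1 dy).
Inner integral in x: integral_{-2}^{1} x dx = (1^2 - (-2)^2)/2
  = -3/2.
Inner integral in y: integral_{-2}^{-1} 1 dy = ((-1)^1 - (-2)^1)/1
  = 1.
Product: (-3/2) * (1) = -3/2.

-3/2


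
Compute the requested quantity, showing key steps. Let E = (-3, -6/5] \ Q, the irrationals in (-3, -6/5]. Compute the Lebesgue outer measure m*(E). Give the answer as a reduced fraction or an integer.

The interval I = (-3, -6/5] has m(I) = -6/5 - (-3) = 9/5 (endpoints are measure-zero, so open/closed/half-open agree). Write I = (I cap Q) u (I \ Q). The rationals in I are countable, so m*(I cap Q) = 0 (cover each rational by intervals whose total length is arbitrarily small). By countable subadditivity m*(I) <= m*(I cap Q) + m*(I \ Q), hence m*(I \ Q) >= m(I) = 9/5. The reverse inequality m*(I \ Q) <= m*(I) = 9/5 is trivial since (I \ Q) is a subset of I. Therefore m*(I \ Q) = 9/5.

9/5


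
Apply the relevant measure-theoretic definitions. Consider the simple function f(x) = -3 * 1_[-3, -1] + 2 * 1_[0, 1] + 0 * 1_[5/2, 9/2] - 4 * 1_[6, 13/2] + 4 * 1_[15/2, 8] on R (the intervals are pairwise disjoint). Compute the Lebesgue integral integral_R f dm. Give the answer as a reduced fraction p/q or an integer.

For a simple function f = sum_i c_i * 1_{A_i} with disjoint A_i,
  integral f dm = sum_i c_i * m(A_i).
Lengths of the A_i:
  m(A_1) = -1 - (-3) = 2.
  m(A_2) = 1 - 0 = 1.
  m(A_3) = 9/2 - 5/2 = 2.
  m(A_4) = 13/2 - 6 = 1/2.
  m(A_5) = 8 - 15/2 = 1/2.
Contributions c_i * m(A_i):
  (-3) * (2) = -6.
  (2) * (1) = 2.
  (0) * (2) = 0.
  (-4) * (1/2) = -2.
  (4) * (1/2) = 2.
Total: -6 + 2 + 0 - 2 + 2 = -4.

-4


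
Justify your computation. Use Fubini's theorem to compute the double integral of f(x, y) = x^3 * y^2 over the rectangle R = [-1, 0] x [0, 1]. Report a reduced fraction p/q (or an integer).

f(x, y) is a tensor product of a function of x and a function of y, and both factors are bounded continuous (hence Lebesgue integrable) on the rectangle, so Fubini's theorem applies:
  integral_R f d(m x m) = (integral_a1^b1 x^3 dx) * (integral_a2^b2 y^2 dy).
Inner integral in x: integral_{-1}^{0} x^3 dx = (0^4 - (-1)^4)/4
  = -1/4.
Inner integral in y: integral_{0}^{1} y^2 dy = (1^3 - 0^3)/3
  = 1/3.
Product: (-1/4) * (1/3) = -1/12.

-1/12


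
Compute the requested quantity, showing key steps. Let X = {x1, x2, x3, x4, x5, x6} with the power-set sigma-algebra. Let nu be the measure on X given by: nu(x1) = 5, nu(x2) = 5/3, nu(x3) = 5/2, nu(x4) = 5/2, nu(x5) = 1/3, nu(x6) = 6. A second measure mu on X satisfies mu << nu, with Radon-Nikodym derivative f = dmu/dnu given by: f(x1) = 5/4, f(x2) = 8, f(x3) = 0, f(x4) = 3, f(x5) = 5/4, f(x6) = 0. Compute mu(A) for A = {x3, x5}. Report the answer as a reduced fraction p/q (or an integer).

By the defining property of the Radon-Nikodym derivative, for every measurable set A,
  mu(A) = integral_A f dnu.
Since nu is a discrete measure concentrated on the atoms of X, the integral over A reduces to the sum
  mu(A) = sum_{x in A} f(x) * nu({x}).
Computing each term:
  x3: f(x3) * nu(x3) = 0 * 5/2 = 0.
  x5: f(x5) * nu(x5) = 5/4 * 1/3 = 5/12.
Summing: mu(A) = 0 + 5/12 = 5/12.

5/12


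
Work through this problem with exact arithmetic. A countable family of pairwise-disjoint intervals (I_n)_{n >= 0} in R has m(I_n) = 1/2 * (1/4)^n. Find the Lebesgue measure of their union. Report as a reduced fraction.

By countable additivity of the Lebesgue measure on pairwise disjoint measurable sets,
  m(union_{n >= 0} I_n) = sum_{n >= 0} m(I_n) = sum_{n >= 0} a * r^n,
  with a = 1/2 and r = 1/4.
Since 0 < r = 1/4 < 1, the geometric series converges:
  sum_{n >= 0} a * r^n = a / (1 - r).
  = 1/2 / (1 - 1/4)
  = 1/2 / (3/4)
  = 2/3.

2/3


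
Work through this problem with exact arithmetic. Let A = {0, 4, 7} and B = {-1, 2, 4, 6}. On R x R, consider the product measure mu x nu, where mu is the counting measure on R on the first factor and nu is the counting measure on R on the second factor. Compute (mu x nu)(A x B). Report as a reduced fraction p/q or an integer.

For a measurable rectangle A x B, the product measure satisfies
  (mu x nu)(A x B) = mu(A) * nu(B).
  mu(A) = 3.
  nu(B) = 4.
  (mu x nu)(A x B) = 3 * 4 = 12.

12


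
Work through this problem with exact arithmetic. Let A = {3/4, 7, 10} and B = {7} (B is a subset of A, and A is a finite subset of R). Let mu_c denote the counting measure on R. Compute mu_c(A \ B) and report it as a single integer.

Counting measure assigns mu_c(E) = |E| (number of elements) when E is finite. For B subset A, A \ B is the set of elements of A not in B, so |A \ B| = |A| - |B|.
|A| = 3, |B| = 1, so mu_c(A \ B) = 3 - 1 = 2.

2


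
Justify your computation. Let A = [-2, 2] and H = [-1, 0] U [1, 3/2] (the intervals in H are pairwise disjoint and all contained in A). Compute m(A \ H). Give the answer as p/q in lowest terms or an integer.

The ambient interval has length m(A) = 2 - (-2) = 4.
Since the holes are disjoint and sit inside A, by finite additivity
  m(H) = sum_i (b_i - a_i), and m(A \ H) = m(A) - m(H).
Computing the hole measures:
  m(H_1) = 0 - (-1) = 1.
  m(H_2) = 3/2 - 1 = 1/2.
Summed: m(H) = 1 + 1/2 = 3/2.
So m(A \ H) = 4 - 3/2 = 5/2.

5/2


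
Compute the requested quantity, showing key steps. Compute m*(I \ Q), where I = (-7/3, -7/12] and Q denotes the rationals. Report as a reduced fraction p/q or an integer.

The interval I = (-7/3, -7/12] has m(I) = -7/12 - (-7/3) = 7/4 (endpoints are measure-zero, so open/closed/half-open agree). Write I = (I cap Q) u (I \ Q). The rationals in I are countable, so m*(I cap Q) = 0 (cover each rational by intervals whose total length is arbitrarily small). By countable subadditivity m*(I) <= m*(I cap Q) + m*(I \ Q), hence m*(I \ Q) >= m(I) = 7/4. The reverse inequality m*(I \ Q) <= m*(I) = 7/4 is trivial since (I \ Q) is a subset of I. Therefore m*(I \ Q) = 7/4.

7/4


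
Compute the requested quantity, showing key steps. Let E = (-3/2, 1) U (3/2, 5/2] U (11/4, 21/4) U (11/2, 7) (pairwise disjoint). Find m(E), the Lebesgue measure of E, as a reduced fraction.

For pairwise disjoint intervals, m(union_i I_i) = sum_i m(I_i),
and m is invariant under swapping open/closed endpoints (single points have measure 0).
So m(E) = sum_i (b_i - a_i).
  I_1 has length 1 - (-3/2) = 5/2.
  I_2 has length 5/2 - 3/2 = 1.
  I_3 has length 21/4 - 11/4 = 5/2.
  I_4 has length 7 - 11/2 = 3/2.
Summing:
  m(E) = 5/2 + 1 + 5/2 + 3/2 = 15/2.

15/2


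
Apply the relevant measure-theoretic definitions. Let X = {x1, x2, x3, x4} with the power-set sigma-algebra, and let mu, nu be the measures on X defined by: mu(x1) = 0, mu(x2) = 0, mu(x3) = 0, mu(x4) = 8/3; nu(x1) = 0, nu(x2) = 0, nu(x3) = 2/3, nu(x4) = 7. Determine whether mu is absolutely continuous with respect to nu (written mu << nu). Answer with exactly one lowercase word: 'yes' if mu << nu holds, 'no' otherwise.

mu << nu means: every nu-null measurable set is also mu-null; equivalently, for every atom x, if nu({x}) = 0 then mu({x}) = 0.
Checking each atom:
  x1: nu = 0, mu = 0 -> consistent with mu << nu.
  x2: nu = 0, mu = 0 -> consistent with mu << nu.
  x3: nu = 2/3 > 0 -> no constraint.
  x4: nu = 7 > 0 -> no constraint.
No atom violates the condition. Therefore mu << nu.

yes


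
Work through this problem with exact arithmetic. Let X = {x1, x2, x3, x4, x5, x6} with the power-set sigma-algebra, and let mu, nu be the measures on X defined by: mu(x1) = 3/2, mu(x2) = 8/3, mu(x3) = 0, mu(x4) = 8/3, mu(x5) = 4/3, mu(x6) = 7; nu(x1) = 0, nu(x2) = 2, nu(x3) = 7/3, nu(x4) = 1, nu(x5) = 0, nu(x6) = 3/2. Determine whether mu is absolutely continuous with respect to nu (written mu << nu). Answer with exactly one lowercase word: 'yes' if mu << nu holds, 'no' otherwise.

mu << nu means: every nu-null measurable set is also mu-null; equivalently, for every atom x, if nu({x}) = 0 then mu({x}) = 0.
Checking each atom:
  x1: nu = 0, mu = 3/2 > 0 -> violates mu << nu.
  x2: nu = 2 > 0 -> no constraint.
  x3: nu = 7/3 > 0 -> no constraint.
  x4: nu = 1 > 0 -> no constraint.
  x5: nu = 0, mu = 4/3 > 0 -> violates mu << nu.
  x6: nu = 3/2 > 0 -> no constraint.
The atom(s) x1, x5 violate the condition (nu = 0 but mu > 0). Therefore mu is NOT absolutely continuous w.r.t. nu.

no


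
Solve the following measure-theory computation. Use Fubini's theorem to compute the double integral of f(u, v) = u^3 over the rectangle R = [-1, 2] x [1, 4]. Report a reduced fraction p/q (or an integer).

f(u, v) is a tensor product of a function of u and a function of v, and both factors are bounded continuous (hence Lebesgue integrable) on the rectangle, so Fubini's theorem applies:
  integral_R f d(m x m) = (integral_a1^b1 u^3 du) * (integral_a2^b2 1 dv).
Inner integral in u: integral_{-1}^{2} u^3 du = (2^4 - (-1)^4)/4
  = 15/4.
Inner integral in v: integral_{1}^{4} 1 dv = (4^1 - 1^1)/1
  = 3.
Product: (15/4) * (3) = 45/4.

45/4


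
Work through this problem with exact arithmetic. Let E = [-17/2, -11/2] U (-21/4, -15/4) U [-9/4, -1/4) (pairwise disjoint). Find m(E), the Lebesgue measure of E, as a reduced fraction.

For pairwise disjoint intervals, m(union_i I_i) = sum_i m(I_i),
and m is invariant under swapping open/closed endpoints (single points have measure 0).
So m(E) = sum_i (b_i - a_i).
  I_1 has length -11/2 - (-17/2) = 3.
  I_2 has length -15/4 - (-21/4) = 3/2.
  I_3 has length -1/4 - (-9/4) = 2.
Summing:
  m(E) = 3 + 3/2 + 2 = 13/2.

13/2


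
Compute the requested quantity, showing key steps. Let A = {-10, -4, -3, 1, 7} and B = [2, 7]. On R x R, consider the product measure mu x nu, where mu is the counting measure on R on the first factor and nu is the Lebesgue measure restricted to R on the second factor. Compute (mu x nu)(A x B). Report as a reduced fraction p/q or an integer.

For a measurable rectangle A x B, the product measure satisfies
  (mu x nu)(A x B) = mu(A) * nu(B).
  mu(A) = 5.
  nu(B) = 5.
  (mu x nu)(A x B) = 5 * 5 = 25.

25


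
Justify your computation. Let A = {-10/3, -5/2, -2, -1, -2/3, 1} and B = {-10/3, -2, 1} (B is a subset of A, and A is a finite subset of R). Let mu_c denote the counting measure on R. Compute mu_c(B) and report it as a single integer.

Counting measure assigns mu_c(E) = |E| (number of elements) when E is finite.
B has 3 element(s), so mu_c(B) = 3.

3


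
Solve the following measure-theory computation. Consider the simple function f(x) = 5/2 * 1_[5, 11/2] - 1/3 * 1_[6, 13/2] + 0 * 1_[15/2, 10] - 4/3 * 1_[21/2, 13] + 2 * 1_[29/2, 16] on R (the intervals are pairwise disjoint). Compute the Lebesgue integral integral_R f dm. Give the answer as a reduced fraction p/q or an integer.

For a simple function f = sum_i c_i * 1_{A_i} with disjoint A_i,
  integral f dm = sum_i c_i * m(A_i).
Lengths of the A_i:
  m(A_1) = 11/2 - 5 = 1/2.
  m(A_2) = 13/2 - 6 = 1/2.
  m(A_3) = 10 - 15/2 = 5/2.
  m(A_4) = 13 - 21/2 = 5/2.
  m(A_5) = 16 - 29/2 = 3/2.
Contributions c_i * m(A_i):
  (5/2) * (1/2) = 5/4.
  (-1/3) * (1/2) = -1/6.
  (0) * (5/2) = 0.
  (-4/3) * (5/2) = -10/3.
  (2) * (3/2) = 3.
Total: 5/4 - 1/6 + 0 - 10/3 + 3 = 3/4.

3/4


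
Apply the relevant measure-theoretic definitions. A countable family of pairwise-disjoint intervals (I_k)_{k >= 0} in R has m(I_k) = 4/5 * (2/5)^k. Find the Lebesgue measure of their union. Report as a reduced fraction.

By countable additivity of the Lebesgue measure on pairwise disjoint measurable sets,
  m(union_{k >= 0} I_k) = sum_{k >= 0} m(I_k) = sum_{k >= 0} a * r^k,
  with a = 4/5 and r = 2/5.
Since 0 < r = 2/5 < 1, the geometric series converges:
  sum_{k >= 0} a * r^k = a / (1 - r).
  = 4/5 / (1 - 2/5)
  = 4/5 / (3/5)
  = 4/3.

4/3
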